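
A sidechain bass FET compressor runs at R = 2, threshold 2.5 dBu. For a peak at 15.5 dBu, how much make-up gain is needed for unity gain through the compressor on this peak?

Without make-up, output = threshold + overshoot/2 = 2.5 + 6.5 = 9 dBu.
Gap to target: 6.5 dB.

6.5 dB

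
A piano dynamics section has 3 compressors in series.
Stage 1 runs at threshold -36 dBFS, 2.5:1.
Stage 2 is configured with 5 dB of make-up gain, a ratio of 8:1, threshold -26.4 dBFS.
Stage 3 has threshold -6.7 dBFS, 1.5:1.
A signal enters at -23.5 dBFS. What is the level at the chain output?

-26 dBFS

Stage 1: -23.5 dBFS is 12.5 dB over -36 dBFS; at 2.5:1 that becomes 5 dB over, giving -31 dBFS.
Stage 2: below threshold (-31 ≤ -26.4); passes unchanged; make-up brings it to -26 dBFS.
Stage 3: -26 dBFS is at or below the -6.7 dBFS threshold — no compression; output -26 dBFS.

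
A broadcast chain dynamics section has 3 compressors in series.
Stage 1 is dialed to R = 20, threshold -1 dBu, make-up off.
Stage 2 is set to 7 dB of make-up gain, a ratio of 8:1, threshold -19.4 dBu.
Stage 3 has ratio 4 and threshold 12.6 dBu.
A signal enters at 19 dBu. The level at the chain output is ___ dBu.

Stage 1: 19 dBu is 20 dB over -1 dBu; at 20:1 that becomes 1 dB over, giving 0 dBu.
Stage 2: overshoot 19.4 dB → 19.4/8 = 2.425 dB → -16.975 dBu; +7 dB make-up → -9.975 dBu.
Stage 3: -9.975 dBu is at or below the 12.6 dBu threshold — no compression; output -9.975 dBu.

-9.975 dBu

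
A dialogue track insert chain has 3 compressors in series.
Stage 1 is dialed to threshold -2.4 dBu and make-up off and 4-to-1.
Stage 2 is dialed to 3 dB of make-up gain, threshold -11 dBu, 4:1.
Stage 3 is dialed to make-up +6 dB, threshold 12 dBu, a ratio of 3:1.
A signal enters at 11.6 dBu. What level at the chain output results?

1.025 dBu

Stage 1: 14 dB above -2.4 dBu, reduced 4:1 to 3.5 dB above → 1.1 dBu.
Stage 2: 12.1 dB above -11 dBu, reduced 4:1 to 3.025 dB above → -7.975 dBu; +3 dB make-up → -4.975 dBu.
Stage 3: below threshold (-4.975 ≤ 12); passes unchanged; make-up brings it to 1.025 dBu.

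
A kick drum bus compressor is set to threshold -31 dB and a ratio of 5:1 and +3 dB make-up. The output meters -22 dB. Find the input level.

Remove make-up: -22 − 3 = -25 dB.
Post-compression overshoot = -25 − (-31) = 6 dB.
Input overshoot = R × output overshoot = 30 dB → input = -31 + 30 = -1 dB.

-1 dB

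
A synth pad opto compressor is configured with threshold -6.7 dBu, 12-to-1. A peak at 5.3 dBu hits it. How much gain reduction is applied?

5.3 dBu exceeds the threshold by 12 dB.
After 12:1 compression the overshoot becomes 12/12 = 1 dB.
Gain reduction = 12 − 1 = 11 dB.

11 dB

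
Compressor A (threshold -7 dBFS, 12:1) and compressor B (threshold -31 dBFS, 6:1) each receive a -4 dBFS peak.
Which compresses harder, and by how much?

A: 3 dB over, compressed to 0.25 dB over, so 2.75 dB of GR.
B: 27 dB over, compressed to 4.5 dB over, so 22.5 dB of GR.
B applies 19.75 dB more gain reduction.

B, by 19.75 dB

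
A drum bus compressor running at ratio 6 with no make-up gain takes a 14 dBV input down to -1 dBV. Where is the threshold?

Let T be the threshold. Output overshoot = (input overshoot)/R, so -1 − T = (14 − T)/6.
6·(-1 − T) = 14 − T → 5·T = -6 − 14 = -20.
T = -20/5 = -4 dBV.

-4 dBV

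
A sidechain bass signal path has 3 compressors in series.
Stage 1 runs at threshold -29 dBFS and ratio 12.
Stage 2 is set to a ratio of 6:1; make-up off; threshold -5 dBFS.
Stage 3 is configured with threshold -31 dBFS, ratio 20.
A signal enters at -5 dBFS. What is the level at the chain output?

Stage 1: overshoot 24 dB → 24/12 = 2 dB → -27 dBFS.
Stage 2: -27 dBFS ≤ -5 dBFS, so stage 2 doesn't engage; output -27 dBFS.
Stage 3: overshoot 4 dB → 4/20 = 0.2 dB → -30.8 dBFS.

-30.8 dBFS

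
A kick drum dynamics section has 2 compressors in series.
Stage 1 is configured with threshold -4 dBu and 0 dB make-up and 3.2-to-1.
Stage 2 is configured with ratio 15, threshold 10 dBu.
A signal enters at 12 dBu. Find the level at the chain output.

Stage 1: overshoot 16 dB → 16/3.2 = 5 dB → 1 dBu.
Stage 2: 1 dBu ≤ 10 dBu, so stage 2 doesn't engage; output 1 dBu.

1 dBu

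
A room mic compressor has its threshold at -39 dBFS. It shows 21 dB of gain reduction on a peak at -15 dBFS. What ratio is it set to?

Input overshoot = -15 − (-39) = 24 dB.
Output overshoot = 24 − 21 = 3 dB.
Ratio = input overshoot / output overshoot = 24 / 3 = 8.

8:1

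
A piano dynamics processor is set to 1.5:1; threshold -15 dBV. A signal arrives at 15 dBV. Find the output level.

5 dBV

The input is 30 dB above the -15 dBV threshold.
The 30 dB excess becomes 20 dB after 1.5:1 reduction.
So the level is -15 + 20 = 5 dBV.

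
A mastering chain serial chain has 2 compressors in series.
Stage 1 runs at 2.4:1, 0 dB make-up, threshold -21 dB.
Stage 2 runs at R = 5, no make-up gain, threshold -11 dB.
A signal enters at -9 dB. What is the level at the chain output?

-16 dB

Stage 1: -9 dB is 12 dB over -21 dB; at 2.4:1 that becomes 5 dB over, giving -16 dB.
Stage 2: below threshold (-16 ≤ -11); passes unchanged; output -16 dB.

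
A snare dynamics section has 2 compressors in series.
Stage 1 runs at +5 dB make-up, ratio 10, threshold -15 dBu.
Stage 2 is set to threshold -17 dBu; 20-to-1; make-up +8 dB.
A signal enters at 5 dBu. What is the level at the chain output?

Stage 1: 20 dB above -15 dBu, reduced 10:1 to 2 dB above → -13 dBu; +5 dB make-up → -8 dBu.
Stage 2: -8 dBu is 9 dB over -17 dBu; at 20:1 that becomes 0.45 dB over, giving -16.55 dBu; +8 dB make-up → -8.55 dBu.

-8.55 dBu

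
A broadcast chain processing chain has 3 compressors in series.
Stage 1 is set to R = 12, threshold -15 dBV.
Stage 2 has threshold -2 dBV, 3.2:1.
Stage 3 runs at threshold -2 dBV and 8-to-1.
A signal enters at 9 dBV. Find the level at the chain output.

-13 dBV

Stage 1: 9 dBV is 24 dB over -15 dBV; at 12:1 that becomes 2 dB over, giving -13 dBV.
Stage 2: below threshold (-13 ≤ -2); passes unchanged; output -13 dBV.
Stage 3: -13 dBV ≤ -2 dBV, so stage 3 doesn't engage; output -13 dBV.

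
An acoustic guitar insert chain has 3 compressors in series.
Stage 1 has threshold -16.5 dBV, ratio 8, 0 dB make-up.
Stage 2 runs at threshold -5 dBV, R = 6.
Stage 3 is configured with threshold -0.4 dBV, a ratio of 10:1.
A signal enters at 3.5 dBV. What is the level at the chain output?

Stage 1: 3.5 dBV is 20 dB over -16.5 dBV; at 8:1 that becomes 2.5 dB over, giving -14 dBV.
Stage 2: -14 dBV ≤ -5 dBV, so stage 2 doesn't engage; output -14 dBV.
Stage 3: below threshold (-14 ≤ -0.4); passes unchanged; output -14 dBV.

-14 dBV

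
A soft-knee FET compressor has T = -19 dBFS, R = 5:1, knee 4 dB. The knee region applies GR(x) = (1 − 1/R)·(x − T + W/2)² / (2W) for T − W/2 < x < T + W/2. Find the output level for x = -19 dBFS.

-19.4 dBFS

x − T + W/2 = -19 − (-19) + 2 = 2.
GR = (1 − 1/5) × 2² / 8 = 0.8 × 4 / 8 = 0.4 dB.
Output = -19 − 0.4 = -19.4 dBFS.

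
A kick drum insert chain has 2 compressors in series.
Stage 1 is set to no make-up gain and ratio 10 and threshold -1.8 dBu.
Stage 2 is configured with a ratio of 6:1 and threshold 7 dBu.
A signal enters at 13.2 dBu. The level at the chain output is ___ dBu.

-0.3 dBu

Stage 1: 13.2 dBu is 15 dB over -1.8 dBu; at 10:1 that becomes 1.5 dB over, giving -0.3 dBu.
Stage 2: -0.3 dBu ≤ 7 dBu, so stage 2 doesn't engage; output -0.3 dBu.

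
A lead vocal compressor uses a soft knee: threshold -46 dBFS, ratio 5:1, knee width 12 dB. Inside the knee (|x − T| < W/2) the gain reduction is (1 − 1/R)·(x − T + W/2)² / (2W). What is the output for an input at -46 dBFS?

-47.2 dBFS

x − T + W/2 = -46 − (-46) + 6 = 6.
GR = (1 − 1/5) × 6² / 24 = 0.8 × 36 / 24 = 1.2 dB.
Output = -46 − 1.2 = -47.2 dBFS.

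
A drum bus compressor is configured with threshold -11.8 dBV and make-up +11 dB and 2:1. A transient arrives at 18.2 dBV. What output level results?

14.2 dBV

The input is 30 dB above the -11.8 dBV threshold.
2:1 compression reduces that to 30/2 = 15 dB over.
Output = -11.8 + 15 = 3.2 dBV; make-up adds 11 dB, giving 14.2 dBV.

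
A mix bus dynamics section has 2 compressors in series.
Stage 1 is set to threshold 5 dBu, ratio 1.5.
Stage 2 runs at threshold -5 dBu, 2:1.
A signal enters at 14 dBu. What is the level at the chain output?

Stage 1: 14 dBu is 9 dB over 5 dBu; at 1.5:1 that becomes 6 dB over, giving 11 dBu.
Stage 2: 11 dBu is 16 dB over -5 dBu; at 2:1 that becomes 8 dB over, giving 3 dBu.

3 dBu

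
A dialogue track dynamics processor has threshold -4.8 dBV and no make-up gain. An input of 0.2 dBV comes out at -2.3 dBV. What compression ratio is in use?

Input overshoot = 0.2 − (-4.8) = 5 dB; output overshoot = -2.3 − (-4.8) = 2.5 dB.
Ratio = 5 / 2.5 = 2.

2:1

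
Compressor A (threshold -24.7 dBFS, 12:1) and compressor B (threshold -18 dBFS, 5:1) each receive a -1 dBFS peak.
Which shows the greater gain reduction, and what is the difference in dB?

A: 23.7 dB over, compressed to 1.975 dB over, so 21.725 dB of GR.
B: 17 dB over, compressed to 3.4 dB over, so 13.6 dB of GR.
Difference: 8.125 dB in favour of A.

A, by 8.125 dB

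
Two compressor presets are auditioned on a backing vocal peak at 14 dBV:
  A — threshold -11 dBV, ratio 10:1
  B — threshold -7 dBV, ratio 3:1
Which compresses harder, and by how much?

A: GR = 25 − 25/10 = 22.5 dB.
B: GR = 21 − 21/3 = 14 dB.
Difference: 8.5 dB in favour of A.

A, by 8.5 dB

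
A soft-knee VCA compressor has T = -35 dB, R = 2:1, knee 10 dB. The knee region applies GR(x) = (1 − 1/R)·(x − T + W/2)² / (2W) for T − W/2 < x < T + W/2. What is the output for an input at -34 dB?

x − T + W/2 = -34 − (-35) + 5 = 6.
GR = (1 − 1/2) × 6² / 20 = 0.5 × 36 / 20 = 0.9 dB.
Output = -34 − 0.9 = -34.9 dB.

-34.9 dB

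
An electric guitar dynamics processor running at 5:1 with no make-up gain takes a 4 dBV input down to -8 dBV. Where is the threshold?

-11 dBV

Let T be the threshold. Output overshoot = (input overshoot)/R, so -8 − T = (4 − T)/5.
5·(-8 − T) = 4 − T → 4·T = -40 − 4 = -44.
T = -44/4 = -11 dBV.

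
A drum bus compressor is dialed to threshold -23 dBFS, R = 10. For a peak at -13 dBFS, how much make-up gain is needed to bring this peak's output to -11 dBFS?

The peak compresses to -23 + 10/10 = -22 dBFS.
To reach -11 dBFS requires -11 − (-22) = 11 dB of make-up.

11 dB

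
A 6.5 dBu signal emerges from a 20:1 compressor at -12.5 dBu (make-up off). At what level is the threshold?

-13.5 dBu

Gain reduction = 6.5 − (-12.5) = 19 dB; output overshoot = GR / (R − 1) = 19 / 19 = 1 dB.
Threshold = output − output overshoot = -12.5 − 1 = -13.5 dBu.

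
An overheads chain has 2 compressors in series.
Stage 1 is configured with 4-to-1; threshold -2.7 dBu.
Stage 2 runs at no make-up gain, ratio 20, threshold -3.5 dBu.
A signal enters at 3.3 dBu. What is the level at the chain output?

-3.385 dBu

Stage 1: overshoot 6 dB → 6/4 = 1.5 dB → -1.2 dBu.
Stage 2: overshoot 2.3 dB → 2.3/20 = 0.115 dB → -3.385 dBu.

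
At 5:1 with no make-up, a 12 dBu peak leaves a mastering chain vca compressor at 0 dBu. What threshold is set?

Input is 15 dB above T (since output overshoot × R = input overshoot: (0 − T)·5 = 12 − T gives T = -3 dBu).
Check: -3 + (12 − (-3))/5 = -3 + 3 = 0 dBu. ✓

-3 dBu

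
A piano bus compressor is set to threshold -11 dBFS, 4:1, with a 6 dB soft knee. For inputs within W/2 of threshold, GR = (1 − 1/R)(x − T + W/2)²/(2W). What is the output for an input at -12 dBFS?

x − T + W/2 = -12 − (-11) + 3 = 2.
GR = (1 − 1/4) × 2² / 12 = 0.75 × 4 / 12 = 0.25 dB.
Output = -12 − 0.25 = -12.25 dBFS.

-12.25 dBFS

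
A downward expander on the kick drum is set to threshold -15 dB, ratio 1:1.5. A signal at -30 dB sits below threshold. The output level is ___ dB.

Below threshold, a 1:1.5 expander applies gain = (1.5−1)×(T − x) of attenuation.
(1.5−1) × 15 = 7.5 dB, so output = -30 − 7.5 = -37.5 dB.

-37.5 dB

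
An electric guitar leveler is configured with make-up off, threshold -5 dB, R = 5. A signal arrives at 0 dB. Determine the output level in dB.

-4 dB

The input is 5 dB above the -5 dB threshold.
At 5:1 the overshoot is divided by 5, leaving 1 dB above threshold.
Output = -5 + 1 = -4 dB.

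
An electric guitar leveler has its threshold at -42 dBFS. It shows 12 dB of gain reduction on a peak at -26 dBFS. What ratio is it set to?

Input overshoot = -26 − (-42) = 16 dB.
Output overshoot = 16 − 12 = 4 dB.
Ratio = input overshoot / output overshoot = 16 / 4 = 4.

4:1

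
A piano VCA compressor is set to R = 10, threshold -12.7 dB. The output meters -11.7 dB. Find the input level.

That's 1 dB above the -12.7 dB threshold.
Input overshoot = R × output overshoot = 10 dB → input = -12.7 + 10 = -2.7 dB.

-2.7 dB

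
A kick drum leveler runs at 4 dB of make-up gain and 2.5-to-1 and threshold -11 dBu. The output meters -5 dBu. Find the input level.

Remove make-up: -5 − 4 = -9 dBu.
The compressed level sits -9 − (-11) = 2 dB over threshold.
Undo the ratio: input overshoot = 2 × 2.5 = 5 dB, giving input = -6 dBu.

-6 dBu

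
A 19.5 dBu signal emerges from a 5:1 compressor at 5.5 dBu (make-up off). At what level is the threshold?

Input is 17.5 dB above T (since output overshoot × R = input overshoot: (5.5 − T)·5 = 19.5 − T gives T = 2 dBu).
Check: 2 + (19.5 − 2)/5 = 2 + 3.5 = 5.5 dBu. ✓

2 dBu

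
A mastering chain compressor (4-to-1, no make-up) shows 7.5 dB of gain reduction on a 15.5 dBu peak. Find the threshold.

Let T be the threshold. Output overshoot = (input overshoot)/R, so 8 − T = (15.5 − T)/4.
4·(8 − T) = 15.5 − T → 3·T = 32 − 15.5 = 16.5.
T = 16.5/3 = 5.5 dBu.

5.5 dBu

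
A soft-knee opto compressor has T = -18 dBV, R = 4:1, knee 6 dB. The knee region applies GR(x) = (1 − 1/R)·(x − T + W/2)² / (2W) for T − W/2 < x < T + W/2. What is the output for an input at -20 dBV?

-20.0625 dBV

x − T + W/2 = -20 − (-18) + 3 = 1.
GR = (1 − 1/4) × 1² / 12 = 0.75 × 1 / 12 = 0.0625 dB.
Output = -20 − 0.0625 = -20.0625 dBV.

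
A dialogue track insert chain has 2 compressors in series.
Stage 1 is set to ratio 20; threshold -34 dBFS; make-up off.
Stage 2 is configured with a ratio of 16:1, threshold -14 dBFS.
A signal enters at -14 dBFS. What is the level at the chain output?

-33 dBFS

Stage 1: overshoot 20 dB → 20/20 = 1 dB → -33 dBFS.
Stage 2: below threshold (-33 ≤ -14); passes unchanged; output -33 dBFS.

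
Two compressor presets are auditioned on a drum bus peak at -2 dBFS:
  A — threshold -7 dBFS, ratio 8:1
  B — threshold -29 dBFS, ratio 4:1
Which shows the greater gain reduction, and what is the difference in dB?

A: overshoot 5 dB → output overshoot 0.625 dB → GR 4.375 dB.
B: overshoot 27 dB → output overshoot 6.75 dB → GR 20.25 dB.
Difference: 15.875 dB in favour of B.

B, by 15.875 dB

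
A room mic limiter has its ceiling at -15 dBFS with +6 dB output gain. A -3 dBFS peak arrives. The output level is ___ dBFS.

At ∞:1, everything above -15 dBFS is held at the ceiling.
Output gain then adds 6 dB: -15 + 6 = -9 dBFS.

-9 dBFS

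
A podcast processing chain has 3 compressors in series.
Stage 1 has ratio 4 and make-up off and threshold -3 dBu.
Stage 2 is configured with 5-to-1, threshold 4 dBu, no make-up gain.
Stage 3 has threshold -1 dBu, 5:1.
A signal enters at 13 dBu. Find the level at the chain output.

-0.6 dBu

Stage 1: 16 dB above -3 dBu, reduced 4:1 to 4 dB above → 1 dBu.
Stage 2: 1 dBu ≤ 4 dBu, so stage 2 doesn't engage; output 1 dBu.
Stage 3: 1 dBu is 2 dB over -1 dBu; at 5:1 that becomes 0.4 dB over, giving -0.6 dBu.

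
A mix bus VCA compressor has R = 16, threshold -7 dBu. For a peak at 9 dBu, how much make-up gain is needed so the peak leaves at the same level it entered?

The peak compresses to -7 + 16/16 = -6 dBu.
To reach 9 dBu requires 9 − (-6) = 15 dB of make-up.

15 dB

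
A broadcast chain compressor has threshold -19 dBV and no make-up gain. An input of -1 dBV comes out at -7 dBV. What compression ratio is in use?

1.5:1

Input overshoot = -1 − (-19) = 18 dB; output overshoot = -7 − (-19) = 12 dB.
Ratio = 18 / 12 = 1.5.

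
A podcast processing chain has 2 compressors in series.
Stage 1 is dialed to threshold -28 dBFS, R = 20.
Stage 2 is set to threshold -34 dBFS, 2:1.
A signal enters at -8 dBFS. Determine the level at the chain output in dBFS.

-30.5 dBFS

Stage 1: overshoot 20 dB → 20/20 = 1 dB → -27 dBFS.
Stage 2: 7 dB above -34 dBFS, reduced 2:1 to 3.5 dB above → -30.5 dBFS.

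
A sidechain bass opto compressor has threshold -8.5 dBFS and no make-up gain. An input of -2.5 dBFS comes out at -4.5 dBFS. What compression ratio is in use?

1.5:1

Input overshoot = -2.5 − (-8.5) = 6 dB; output overshoot = -4.5 − (-8.5) = 4 dB.
Ratio = 6 / 4 = 1.5.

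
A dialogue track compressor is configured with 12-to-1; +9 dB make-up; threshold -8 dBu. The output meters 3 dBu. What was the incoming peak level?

Remove make-up: 3 − 9 = -6 dBu.
The compressed level sits -6 − (-8) = 2 dB over threshold.
Undo the ratio: input overshoot = 2 × 12 = 24 dB, giving input = 16 dBu.

16 dBu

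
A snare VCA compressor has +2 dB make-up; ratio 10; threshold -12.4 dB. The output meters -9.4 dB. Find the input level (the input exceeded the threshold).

-2.4 dB

Remove make-up: -9.4 − 2 = -11.4 dB.
The compressed level sits -11.4 − (-12.4) = 1 dB over threshold.
Undo the ratio: input overshoot = 1 × 10 = 10 dB, giving input = -2.4 dB.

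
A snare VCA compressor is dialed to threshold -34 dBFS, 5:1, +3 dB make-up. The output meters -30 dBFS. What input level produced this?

-29 dBFS

Before make-up, the level was -30 − 3 = -33 dBFS.
The compressed level sits -33 − (-34) = 1 dB over threshold.
Before 5:1 compression the overshoot was 1 × 5 = 5 dB, so input = -34 + 5 = -29 dBFS.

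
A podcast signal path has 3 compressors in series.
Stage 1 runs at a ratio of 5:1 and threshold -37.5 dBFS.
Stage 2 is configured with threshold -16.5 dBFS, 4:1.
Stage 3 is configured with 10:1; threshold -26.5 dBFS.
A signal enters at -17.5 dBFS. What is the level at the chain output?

Stage 1: 20 dB above -37.5 dBFS, reduced 5:1 to 4 dB above → -33.5 dBFS.
Stage 2: -33.5 dBFS ≤ -16.5 dBFS, so stage 2 doesn't engage; output -33.5 dBFS.
Stage 3: -33.5 dBFS is at or below the -26.5 dBFS threshold — no compression; output -33.5 dBFS.

-33.5 dBFS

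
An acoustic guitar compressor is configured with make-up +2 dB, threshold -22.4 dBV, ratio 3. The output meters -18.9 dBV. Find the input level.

Remove make-up: -18.9 − 2 = -20.9 dBV.
The compressed level sits -20.9 − (-22.4) = 1.5 dB over threshold.
Undo the ratio: input overshoot = 1.5 × 3 = 4.5 dB, giving input = -17.9 dBV.

-17.9 dBV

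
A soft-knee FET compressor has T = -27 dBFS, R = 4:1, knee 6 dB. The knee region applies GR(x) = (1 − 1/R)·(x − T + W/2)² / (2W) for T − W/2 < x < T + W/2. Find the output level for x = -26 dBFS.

-27 dBFS

x − T + W/2 = -26 − (-27) + 3 = 4.
GR = (1 − 1/4) × 4² / 12 = 0.75 × 16 / 12 = 1 dB.
Output = -26 − 1 = -27 dBFS.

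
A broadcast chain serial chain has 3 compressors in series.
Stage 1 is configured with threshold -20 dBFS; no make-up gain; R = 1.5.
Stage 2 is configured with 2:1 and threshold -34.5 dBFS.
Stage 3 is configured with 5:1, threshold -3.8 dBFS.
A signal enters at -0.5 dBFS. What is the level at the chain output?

Stage 1: overshoot 19.5 dB → 19.5/1.5 = 13 dB → -7 dBFS.
Stage 2: overshoot 27.5 dB → 27.5/2 = 13.75 dB → -20.75 dBFS.
Stage 3: below threshold (-20.75 ≤ -3.8); passes unchanged; output -20.75 dBFS.

-20.75 dBFS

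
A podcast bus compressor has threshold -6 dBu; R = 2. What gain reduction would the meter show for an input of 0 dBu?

3 dB

0 dBu exceeds the threshold by 6 dB.
After 2:1 compression the overshoot becomes 6/2 = 3 dB.
GR = overshoot in − overshoot out = 6 − 3 = 3 dB.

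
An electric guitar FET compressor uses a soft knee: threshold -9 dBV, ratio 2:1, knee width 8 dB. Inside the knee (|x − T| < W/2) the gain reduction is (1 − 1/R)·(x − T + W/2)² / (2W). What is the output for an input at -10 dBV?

x − T + W/2 = -10 − (-9) + 4 = 3.
GR = (1 − 1/2) × 3² / 16 = 0.5 × 9 / 16 = 0.28125 dB.
Output = -10 − 0.28125 = -10.28125 dBV.

-10.28125 dBV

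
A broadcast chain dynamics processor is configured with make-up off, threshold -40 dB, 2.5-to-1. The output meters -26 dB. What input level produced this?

-5 dB

The compressed level sits -26 − (-40) = 14 dB over threshold.
Input overshoot = R × output overshoot = 35 dB → input = -40 + 35 = -5 dB.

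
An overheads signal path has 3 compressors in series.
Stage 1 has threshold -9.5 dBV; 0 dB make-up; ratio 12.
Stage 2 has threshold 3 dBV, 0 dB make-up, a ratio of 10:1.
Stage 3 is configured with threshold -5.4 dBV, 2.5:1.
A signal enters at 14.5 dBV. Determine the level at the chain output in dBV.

-7.5 dBV

Stage 1: 24 dB above -9.5 dBV, reduced 12:1 to 2 dB above → -7.5 dBV.
Stage 2: -7.5 dBV ≤ 3 dBV, so stage 2 doesn't engage; output -7.5 dBV.
Stage 3: -7.5 dBV ≤ -5.4 dBV, so stage 3 doesn't engage; output -7.5 dBV.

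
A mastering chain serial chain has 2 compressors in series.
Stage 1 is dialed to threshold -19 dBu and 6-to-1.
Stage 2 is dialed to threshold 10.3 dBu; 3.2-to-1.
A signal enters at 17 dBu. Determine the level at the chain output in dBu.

-13 dBu

Stage 1: 36 dB above -19 dBu, reduced 6:1 to 6 dB above → -13 dBu.
Stage 2: -13 dBu is at or below the 10.3 dBu threshold — no compression; output -13 dBu.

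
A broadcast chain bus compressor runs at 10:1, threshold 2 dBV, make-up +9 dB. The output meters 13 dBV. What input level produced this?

Stripping the +9 dB make-up gives 4 dBV at the gain stage.
Post-compression overshoot = 4 − 2 = 2 dB.
Input overshoot = R × output overshoot = 20 dB → input = 2 + 20 = 22 dBV.

22 dBV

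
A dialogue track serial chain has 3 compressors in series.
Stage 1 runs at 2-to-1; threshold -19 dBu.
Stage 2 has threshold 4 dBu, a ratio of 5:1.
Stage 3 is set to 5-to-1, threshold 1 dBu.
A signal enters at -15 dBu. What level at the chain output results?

Stage 1: 4 dB above -19 dBu, reduced 2:1 to 2 dB above → -17 dBu.
Stage 2: -17 dBu ≤ 4 dBu, so stage 2 doesn't engage; output -17 dBu.
Stage 3: -17 dBu is at or below the 1 dBu threshold — no compression; output -17 dBu.

-17 dBu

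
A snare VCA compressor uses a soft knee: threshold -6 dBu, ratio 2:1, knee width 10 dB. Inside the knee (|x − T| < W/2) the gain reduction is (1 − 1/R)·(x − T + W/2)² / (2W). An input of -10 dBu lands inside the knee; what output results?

-10.025 dBu

x − T + W/2 = -10 − (-6) + 5 = 1.
GR = (1 − 1/2) × 1² / 20 = 0.5 × 1 / 20 = 0.025 dB.
Output = -10 − 0.025 = -10.025 dBu.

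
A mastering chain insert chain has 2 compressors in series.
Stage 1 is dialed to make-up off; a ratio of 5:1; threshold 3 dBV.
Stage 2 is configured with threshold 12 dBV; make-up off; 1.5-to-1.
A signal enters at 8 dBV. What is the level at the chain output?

Stage 1: 8 dBV is 5 dB over 3 dBV; at 5:1 that becomes 1 dB over, giving 4 dBV.
Stage 2: 4 dBV ≤ 12 dBV, so stage 2 doesn't engage; output 4 dBV.

4 dBV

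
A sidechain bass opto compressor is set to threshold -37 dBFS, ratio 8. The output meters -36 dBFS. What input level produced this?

-29 dBFS

That's 1 dB above the -37 dBFS threshold.
Before 8:1 compression the overshoot was 1 × 8 = 8 dB, so input = -37 + 8 = -29 dBFS.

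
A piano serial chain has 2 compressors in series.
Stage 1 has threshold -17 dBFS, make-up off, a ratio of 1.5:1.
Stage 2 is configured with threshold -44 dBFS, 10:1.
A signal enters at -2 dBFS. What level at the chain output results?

Stage 1: 15 dB above -17 dBFS, reduced 1.5:1 to 10 dB above → -7 dBFS.
Stage 2: -7 dBFS is 37 dB over -44 dBFS; at 10:1 that becomes 3.7 dB over, giving -40.3 dBFS.

-40.3 dBFS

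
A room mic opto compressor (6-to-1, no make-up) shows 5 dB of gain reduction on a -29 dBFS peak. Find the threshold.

-35 dBFS

Let T be the threshold. Output overshoot = (input overshoot)/R, so -34 − T = (-29 − T)/6.
6·(-34 − T) = -29 − T → 5·T = -204 − (-29) = -175.
T = -175/5 = -35 dBFS.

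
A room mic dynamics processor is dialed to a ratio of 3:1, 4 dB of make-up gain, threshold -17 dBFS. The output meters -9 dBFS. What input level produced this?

-5 dBFS

Stripping the +4 dB make-up gives -13 dBFS at the gain stage.
Post-compression overshoot = -13 − (-17) = 4 dB.
Undo the ratio: input overshoot = 4 × 3 = 12 dB, giving input = -5 dBFS.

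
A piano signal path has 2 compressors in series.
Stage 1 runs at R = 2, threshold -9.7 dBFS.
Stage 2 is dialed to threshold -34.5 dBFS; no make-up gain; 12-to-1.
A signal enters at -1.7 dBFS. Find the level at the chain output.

-32.1 dBFS

Stage 1: overshoot 8 dB → 8/2 = 4 dB → -5.7 dBFS.
Stage 2: overshoot 28.8 dB → 28.8/12 = 2.4 dB → -32.1 dBFS.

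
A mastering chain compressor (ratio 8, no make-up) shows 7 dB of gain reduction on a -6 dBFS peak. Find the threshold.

Gain reduction = -6 − (-13) = 7 dB; output overshoot = GR / (R − 1) = 7 / 7 = 1 dB.
Threshold = output − output overshoot = -13 − 1 = -14 dBFS.

-14 dBFS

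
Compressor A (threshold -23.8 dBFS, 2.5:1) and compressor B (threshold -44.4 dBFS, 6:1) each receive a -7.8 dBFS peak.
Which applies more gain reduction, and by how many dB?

B, by 20.9 dB

A: overshoot 16 dB → output overshoot 6.4 dB → GR 9.6 dB.
B: overshoot 36.6 dB → output overshoot 6.1 dB → GR 30.5 dB.
B applies 20.9 dB more gain reduction.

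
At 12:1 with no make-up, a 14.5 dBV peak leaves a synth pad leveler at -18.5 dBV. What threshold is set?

-21.5 dBV

Gain reduction = 14.5 − (-18.5) = 33 dB; output overshoot = GR / (R − 1) = 33 / 11 = 3 dB.
Threshold = output − output overshoot = -18.5 − 3 = -21.5 dBV.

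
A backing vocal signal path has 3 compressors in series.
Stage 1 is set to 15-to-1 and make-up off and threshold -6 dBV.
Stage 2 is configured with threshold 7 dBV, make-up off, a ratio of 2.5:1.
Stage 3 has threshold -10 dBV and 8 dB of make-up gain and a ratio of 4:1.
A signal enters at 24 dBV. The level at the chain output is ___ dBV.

-0.5 dBV

Stage 1: 24 dBV is 30 dB over -6 dBV; at 15:1 that becomes 2 dB over, giving -4 dBV.
Stage 2: below threshold (-4 ≤ 7); passes unchanged; output -4 dBV.
Stage 3: overshoot 6 dB → 6/4 = 1.5 dB → -8.5 dBV; +8 dB make-up → -0.5 dBV.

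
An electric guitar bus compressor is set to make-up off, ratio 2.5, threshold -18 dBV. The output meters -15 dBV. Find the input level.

-10.5 dBV

Post-compression overshoot = -15 − (-18) = 3 dB.
Input overshoot = R × output overshoot = 7.5 dB → input = -18 + 7.5 = -10.5 dBV.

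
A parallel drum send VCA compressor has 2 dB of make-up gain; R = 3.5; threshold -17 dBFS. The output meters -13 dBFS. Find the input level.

-10 dBFS

Stripping the +2 dB make-up gives -15 dBFS at the gain stage.
That's 2 dB above the -17 dBFS threshold.
Input overshoot = R × output overshoot = 7 dB → input = -17 + 7 = -10 dBFS.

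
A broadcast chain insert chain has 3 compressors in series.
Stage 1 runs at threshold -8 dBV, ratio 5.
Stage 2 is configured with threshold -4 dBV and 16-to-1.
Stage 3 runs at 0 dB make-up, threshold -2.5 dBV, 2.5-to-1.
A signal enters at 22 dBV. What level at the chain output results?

Stage 1: overshoot 30 dB → 30/5 = 6 dB → -2 dBV.
Stage 2: overshoot 2 dB → 2/16 = 0.125 dB → -3.875 dBV.
Stage 3: below threshold (-3.875 ≤ -2.5); passes unchanged; output -3.875 dBV.

-3.875 dBV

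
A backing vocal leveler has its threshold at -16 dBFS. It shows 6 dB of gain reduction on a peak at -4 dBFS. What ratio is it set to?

Input overshoot = -4 − (-16) = 12 dB.
Output overshoot = 12 − 6 = 6 dB.
Ratio = input overshoot / output overshoot = 12 / 6 = 2.

2:1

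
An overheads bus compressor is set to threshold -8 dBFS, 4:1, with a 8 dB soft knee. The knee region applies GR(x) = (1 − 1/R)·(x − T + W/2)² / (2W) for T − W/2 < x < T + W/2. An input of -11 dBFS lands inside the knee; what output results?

x − T + W/2 = -11 − (-8) + 4 = 1.
GR = (1 − 1/4) × 1² / 16 = 0.75 × 1 / 16 = 0.046875 dB.
Output = -11 − 0.046875 = -11.046875 dBFS.

-11.046875 dBFS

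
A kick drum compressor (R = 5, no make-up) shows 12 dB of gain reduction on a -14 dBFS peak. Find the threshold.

Let T be the threshold. Output overshoot = (input overshoot)/R, so -26 − T = (-14 − T)/5.
5·(-26 − T) = -14 − T → 4·T = -130 − (-14) = -116.
T = -116/4 = -29 dBFS.

-29 dBFS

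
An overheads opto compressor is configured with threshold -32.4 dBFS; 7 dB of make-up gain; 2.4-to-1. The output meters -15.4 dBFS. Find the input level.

-8.4 dBFS

Stripping the +7 dB make-up gives -22.4 dBFS at the gain stage.
The compressed level sits -22.4 − (-32.4) = 10 dB over threshold.
Before 2.4:1 compression the overshoot was 10 × 2.4 = 24 dB, so input = -32.4 + 24 = -8.4 dBFS.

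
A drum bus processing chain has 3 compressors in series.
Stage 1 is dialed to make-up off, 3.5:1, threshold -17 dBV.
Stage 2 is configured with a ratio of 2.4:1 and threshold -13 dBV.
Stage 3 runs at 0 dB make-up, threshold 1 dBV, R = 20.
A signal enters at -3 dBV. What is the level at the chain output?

-13 dBV

Stage 1: 14 dB above -17 dBV, reduced 3.5:1 to 4 dB above → -13 dBV.
Stage 2: -13 dBV ≤ -13 dBV, so stage 2 doesn't engage; output -13 dBV.
Stage 3: -13 dBV is at or below the 1 dBV threshold — no compression; output -13 dBV.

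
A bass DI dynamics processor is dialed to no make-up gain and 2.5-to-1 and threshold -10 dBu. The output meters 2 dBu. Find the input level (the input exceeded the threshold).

20 dBu

Post-compression overshoot = 2 − (-10) = 12 dB.
Undo the ratio: input overshoot = 12 × 2.5 = 30 dB, giving input = 20 dBu.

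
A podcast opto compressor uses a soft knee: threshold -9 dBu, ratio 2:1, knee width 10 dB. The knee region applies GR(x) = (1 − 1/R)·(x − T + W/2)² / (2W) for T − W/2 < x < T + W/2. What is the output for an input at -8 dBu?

x − T + W/2 = -8 − (-9) + 5 = 6.
GR = (1 − 1/2) × 6² / 20 = 0.5 × 36 / 20 = 0.9 dB.
Output = -8 − 0.9 = -8.9 dBu.

-8.9 dBu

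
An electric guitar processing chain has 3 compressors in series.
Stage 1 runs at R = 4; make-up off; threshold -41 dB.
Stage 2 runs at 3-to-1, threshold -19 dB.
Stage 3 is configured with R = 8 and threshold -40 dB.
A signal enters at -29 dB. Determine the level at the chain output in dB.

-39.75 dB

Stage 1: -29 dB is 12 dB over -41 dB; at 4:1 that becomes 3 dB over, giving -38 dB.
Stage 2: -38 dB ≤ -19 dB, so stage 2 doesn't engage; output -38 dB.
Stage 3: 2 dB above -40 dB, reduced 8:1 to 0.25 dB above → -39.75 dB.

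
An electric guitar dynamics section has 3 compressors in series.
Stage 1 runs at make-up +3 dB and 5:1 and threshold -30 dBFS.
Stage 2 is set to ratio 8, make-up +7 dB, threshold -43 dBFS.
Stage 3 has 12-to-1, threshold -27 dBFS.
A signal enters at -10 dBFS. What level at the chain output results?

Stage 1: 20 dB above -30 dBFS, reduced 5:1 to 4 dB above → -26 dBFS; +3 dB make-up → -23 dBFS.
Stage 2: overshoot 20 dB → 20/8 = 2.5 dB → -40.5 dBFS; +7 dB make-up → -33.5 dBFS.
Stage 3: -33.5 dBFS is at or below the -27 dBFS threshold — no compression; output -33.5 dBFS.

-33.5 dBFS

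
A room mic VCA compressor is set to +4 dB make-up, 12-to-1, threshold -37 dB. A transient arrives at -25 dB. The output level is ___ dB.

Overshoot: -25 − (-37) = 12 dB.
12:1 compression reduces that to 12/12 = 1 dB over.
That puts the output at -36 dB; make-up adds 4 dB, giving -32 dB.

-32 dB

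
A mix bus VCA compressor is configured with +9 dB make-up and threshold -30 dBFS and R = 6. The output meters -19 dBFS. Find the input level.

-18 dBFS

Before make-up, the level was -19 − 9 = -28 dBFS.
The compressed level sits -28 − (-30) = 2 dB over threshold.
Input overshoot = R × output overshoot = 12 dB → input = -30 + 12 = -18 dBFS.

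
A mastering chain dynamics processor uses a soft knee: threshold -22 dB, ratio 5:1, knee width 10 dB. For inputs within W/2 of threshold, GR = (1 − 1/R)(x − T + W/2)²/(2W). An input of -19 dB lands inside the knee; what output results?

x − T + W/2 = -19 − (-22) + 5 = 8.
GR = (1 − 1/5) × 8² / 20 = 0.8 × 64 / 20 = 2.56 dB.
Output = -19 − 2.56 = -21.56 dB.

-21.56 dB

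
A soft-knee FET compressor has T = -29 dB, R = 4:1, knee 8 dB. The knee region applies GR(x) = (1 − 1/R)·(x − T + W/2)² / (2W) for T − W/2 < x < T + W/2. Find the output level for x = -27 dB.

x − T + W/2 = -27 − (-29) + 4 = 6.
GR = (1 − 1/4) × 6² / 16 = 0.75 × 36 / 16 = 1.6875 dB.
Output = -27 − 1.6875 = -28.6875 dB.

-28.6875 dB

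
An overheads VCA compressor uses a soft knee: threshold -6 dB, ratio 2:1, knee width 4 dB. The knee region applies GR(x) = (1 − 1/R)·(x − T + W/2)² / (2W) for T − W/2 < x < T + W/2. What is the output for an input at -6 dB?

-6.25 dB

x − T + W/2 = -6 − (-6) + 2 = 2.
GR = (1 − 1/2) × 2² / 8 = 0.5 × 4 / 8 = 0.25 dB.
Output = -6 − 0.25 = -6.25 dB.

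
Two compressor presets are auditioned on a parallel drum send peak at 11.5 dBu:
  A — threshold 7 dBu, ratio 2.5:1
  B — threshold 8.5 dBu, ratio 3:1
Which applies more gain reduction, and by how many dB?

A: overshoot 4.5 dB → output overshoot 1.8 dB → GR 2.7 dB.
B: overshoot 3 dB → output overshoot 1 dB → GR 2 dB.
A reduces 0.7 dB more.

A, by 0.7 dB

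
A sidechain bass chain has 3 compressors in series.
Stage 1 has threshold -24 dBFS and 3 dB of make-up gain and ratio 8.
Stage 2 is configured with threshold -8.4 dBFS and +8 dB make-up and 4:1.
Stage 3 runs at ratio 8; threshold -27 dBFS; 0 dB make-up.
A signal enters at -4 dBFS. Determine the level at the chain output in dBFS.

-24.9375 dBFS

Stage 1: -4 dBFS is 20 dB over -24 dBFS; at 8:1 that becomes 2.5 dB over, giving -21.5 dBFS; +3 dB make-up → -18.5 dBFS.
Stage 2: -18.5 dBFS ≤ -8.4 dBFS, so stage 2 doesn't engage; make-up brings it to -10.5 dBFS.
Stage 3: overshoot 16.5 dB → 16.5/8 = 2.0625 dB → -24.9375 dBFS.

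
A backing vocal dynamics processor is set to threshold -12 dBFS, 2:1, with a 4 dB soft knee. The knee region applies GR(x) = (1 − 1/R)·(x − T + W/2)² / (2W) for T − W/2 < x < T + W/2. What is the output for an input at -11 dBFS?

-11.5625 dBFS

x − T + W/2 = -11 − (-12) + 2 = 3.
GR = (1 − 1/2) × 3² / 8 = 0.5 × 9 / 8 = 0.5625 dB.
Output = -11 − 0.5625 = -11.5625 dBFS.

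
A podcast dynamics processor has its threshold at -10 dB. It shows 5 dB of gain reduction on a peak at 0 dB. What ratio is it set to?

Input overshoot = 0 − (-10) = 10 dB.
Output overshoot = 10 − 5 = 5 dB.
Ratio = input overshoot / output overshoot = 10 / 5 = 2.

2:1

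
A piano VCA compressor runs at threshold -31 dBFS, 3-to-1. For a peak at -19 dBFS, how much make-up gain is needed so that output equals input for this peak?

8 dB

Without make-up, output = threshold + overshoot/3 = -31 + 4 = -27 dBFS.
Gap to target: 8 dB.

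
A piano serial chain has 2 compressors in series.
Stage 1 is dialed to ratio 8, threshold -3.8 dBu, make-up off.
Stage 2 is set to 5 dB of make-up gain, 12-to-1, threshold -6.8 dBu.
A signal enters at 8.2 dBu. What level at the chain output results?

-1.425 dBu

Stage 1: overshoot 12 dB → 12/8 = 1.5 dB → -2.3 dBu.
Stage 2: overshoot 4.5 dB → 4.5/12 = 0.375 dB → -6.425 dBu; +5 dB make-up → -1.425 dBu.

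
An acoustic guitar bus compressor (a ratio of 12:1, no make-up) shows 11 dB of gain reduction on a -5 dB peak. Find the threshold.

-17 dB

Input is 12 dB above T (since output overshoot × R = input overshoot: (-16 − T)·12 = -5 − T gives T = -17 dB).
Check: -17 + (-5 − (-17))/12 = -17 + 1 = -16 dB. ✓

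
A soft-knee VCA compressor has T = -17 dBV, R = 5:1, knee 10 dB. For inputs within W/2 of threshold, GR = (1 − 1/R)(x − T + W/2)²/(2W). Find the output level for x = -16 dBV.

-17.44 dBV

x − T + W/2 = -16 − (-17) + 5 = 6.
GR = (1 − 1/5) × 6² / 20 = 0.8 × 36 / 20 = 1.44 dB.
Output = -16 − 1.44 = -17.44 dBV.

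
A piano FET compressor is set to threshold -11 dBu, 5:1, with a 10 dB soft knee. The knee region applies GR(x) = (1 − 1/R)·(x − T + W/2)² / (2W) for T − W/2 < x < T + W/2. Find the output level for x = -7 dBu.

-10.24 dBu

x − T + W/2 = -7 − (-11) + 5 = 9.
GR = (1 − 1/5) × 9² / 20 = 0.8 × 81 / 20 = 3.24 dB.
Output = -7 − 3.24 = -10.24 dBu.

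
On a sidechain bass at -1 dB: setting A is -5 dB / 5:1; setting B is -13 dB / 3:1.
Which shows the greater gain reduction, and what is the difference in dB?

A: 4 dB over, compressed to 0.8 dB over, so 3.2 dB of GR.
B: 12 dB over, compressed to 4 dB over, so 8 dB of GR.
B reduces 4.8 dB more.

B, by 4.8 dB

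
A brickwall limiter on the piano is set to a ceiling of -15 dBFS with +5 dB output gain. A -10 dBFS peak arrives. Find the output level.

-10 dBFS

At ∞:1, everything above -15 dBFS is held at the ceiling.
Output gain then adds 5 dB: -15 + 5 = -10 dBFS.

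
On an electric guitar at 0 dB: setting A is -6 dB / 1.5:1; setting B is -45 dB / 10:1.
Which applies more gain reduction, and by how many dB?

B, by 38.5 dB

A: overshoot 6 dB → output overshoot 4 dB → GR 2 dB.
B: overshoot 45 dB → output overshoot 4.5 dB → GR 40.5 dB.
Difference: 38.5 dB in favour of B.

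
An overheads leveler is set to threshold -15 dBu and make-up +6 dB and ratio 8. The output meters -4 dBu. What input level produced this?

Before make-up, the level was -4 − 6 = -10 dBu.
That's 5 dB above the -15 dBu threshold.
Input overshoot = R × output overshoot = 40 dB → input = -15 + 40 = 25 dBu.

25 dBu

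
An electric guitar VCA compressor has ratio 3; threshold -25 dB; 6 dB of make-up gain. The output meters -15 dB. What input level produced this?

Before make-up, the level was -15 − 6 = -21 dB.
That's 4 dB above the -25 dB threshold.
Undo the ratio: input overshoot = 4 × 3 = 12 dB, giving input = -13 dB.

-13 dB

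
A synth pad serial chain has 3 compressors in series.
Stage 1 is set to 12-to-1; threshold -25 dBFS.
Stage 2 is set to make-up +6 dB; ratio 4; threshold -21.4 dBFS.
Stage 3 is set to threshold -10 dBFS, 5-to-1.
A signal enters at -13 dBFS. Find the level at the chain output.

Stage 1: 12 dB above -25 dBFS, reduced 12:1 to 1 dB above → -24 dBFS.
Stage 2: -24 dBFS ≤ -21.4 dBFS, so stage 2 doesn't engage; make-up brings it to -18 dBFS.
Stage 3: -18 dBFS ≤ -10 dBFS, so stage 3 doesn't engage; output -18 dBFS.

-18 dBFS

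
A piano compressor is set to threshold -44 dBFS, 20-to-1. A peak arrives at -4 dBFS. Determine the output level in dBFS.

-42 dBFS

-4 dBFS sits 40 dB over threshold.
20:1 compression reduces that to 40/20 = 2 dB over.
That puts the output at -42 dBFS.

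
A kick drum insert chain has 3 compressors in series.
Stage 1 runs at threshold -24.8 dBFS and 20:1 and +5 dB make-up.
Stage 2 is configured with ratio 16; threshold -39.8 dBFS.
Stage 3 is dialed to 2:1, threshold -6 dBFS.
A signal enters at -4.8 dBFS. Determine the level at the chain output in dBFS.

Stage 1: -4.8 dBFS is 20 dB over -24.8 dBFS; at 20:1 that becomes 1 dB over, giving -23.8 dBFS; +5 dB make-up → -18.8 dBFS.
Stage 2: 21 dB above -39.8 dBFS, reduced 16:1 to 1.3125 dB above → -38.4875 dBFS.
Stage 3: -38.4875 dBFS ≤ -6 dBFS, so stage 3 doesn't engage; output -38.4875 dBFS.

-38.4875 dBFS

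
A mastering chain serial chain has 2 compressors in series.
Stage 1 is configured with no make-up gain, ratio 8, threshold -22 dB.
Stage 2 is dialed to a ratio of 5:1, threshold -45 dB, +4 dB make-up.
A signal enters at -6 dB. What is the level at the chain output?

Stage 1: -6 dB is 16 dB over -22 dB; at 8:1 that becomes 2 dB over, giving -20 dB.
Stage 2: -20 dB is 25 dB over -45 dB; at 5:1 that becomes 5 dB over, giving -40 dB; +4 dB make-up → -36 dB.

-36 dB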